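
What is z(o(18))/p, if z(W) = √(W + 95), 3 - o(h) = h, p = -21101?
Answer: -4*√5/21101 ≈ -0.00042388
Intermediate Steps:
o(h) = 3 - h
z(W) = √(95 + W)
z(o(18))/p = √(95 + (3 - 1*18))/(-21101) = √(95 + (3 - 18))*(-1/21101) = √(95 - 15)*(-1/21101) = √80*(-1/21101) = (4*√5)*(-1/21101) = -4*√5/21101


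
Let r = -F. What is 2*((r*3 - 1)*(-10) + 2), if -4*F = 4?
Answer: -36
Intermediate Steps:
F = -1 (F = -1/4*4 = -1)
r = 1 (r = -1*(-1) = 1)
2*((r*3 - 1)*(-10) + 2) = 2*((1*3 - 1)*(-10) + 2) = 2*((3 - 1)*(-10) + 2) = 2*(2*(-10) + 2) = 2*(-20 + 2) = 2*(-18) = -36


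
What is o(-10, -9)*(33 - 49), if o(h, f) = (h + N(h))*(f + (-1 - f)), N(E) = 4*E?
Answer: -800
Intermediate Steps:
o(h, f) = -5*h (o(h, f) = (h + 4*h)*(f + (-1 - f)) = (5*h)*(-1) = -5*h)
o(-10, -9)*(33 - 49) = (-5*(-10))*(33 - 49) = 50*(-16) = -800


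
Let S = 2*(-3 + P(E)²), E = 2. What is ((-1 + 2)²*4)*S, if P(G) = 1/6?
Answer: -214/9 ≈ -23.778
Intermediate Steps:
P(G) = ⅙
S = -107/18 (S = 2*(-3 + (⅙)²) = 2*(-3 + 1/36) = 2*(-107/36) = -107/18 ≈ -5.9444)
((-1 + 2)²*4)*S = ((-1 + 2)²*4)*(-107/18) = (1²*4)*(-107/18) = (1*4)*(-107/18) = 4*(-107/18) = -214/9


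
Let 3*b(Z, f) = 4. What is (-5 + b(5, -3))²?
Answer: 121/9 ≈ 13.444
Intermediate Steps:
b(Z, f) = 4/3 (b(Z, f) = (⅓)*4 = 4/3)
(-5 + b(5, -3))² = (-5 + 4/3)² = (-11/3)² = 121/9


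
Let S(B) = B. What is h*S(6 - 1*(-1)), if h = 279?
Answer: 1953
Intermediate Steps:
h*S(6 - 1*(-1)) = 279*(6 - 1*(-1)) = 279*(6 + 1) = 279*7 = 1953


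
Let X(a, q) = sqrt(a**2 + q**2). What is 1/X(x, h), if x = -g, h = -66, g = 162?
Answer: sqrt(34)/1020 ≈ 0.0057166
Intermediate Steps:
x = -162 (x = -1*162 = -162)
1/X(x, h) = 1/(sqrt((-162)**2 + (-66)**2)) = 1/(sqrt(26244 + 4356)) = 1/(sqrt(30600)) = 1/(30*sqrt(34)) = sqrt(34)/1020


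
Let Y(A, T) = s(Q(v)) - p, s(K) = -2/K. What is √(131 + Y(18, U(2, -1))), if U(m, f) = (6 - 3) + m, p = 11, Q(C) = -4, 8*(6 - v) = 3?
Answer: √482/2 ≈ 10.977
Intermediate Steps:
v = 45/8 (v = 6 - ⅛*3 = 6 - 3/8 = 45/8 ≈ 5.6250)
U(m, f) = 3 + m
Y(A, T) = -21/2 (Y(A, T) = -2/(-4) - 1*11 = -2*(-¼) - 11 = ½ - 11 = -21/2)
√(131 + Y(18, U(2, -1))) = √(131 - 21/2) = √(241/2) = √482/2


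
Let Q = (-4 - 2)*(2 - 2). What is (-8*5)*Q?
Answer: 0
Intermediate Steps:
Q = 0 (Q = -6*0 = 0)
(-8*5)*Q = -8*5*0 = -40*0 = 0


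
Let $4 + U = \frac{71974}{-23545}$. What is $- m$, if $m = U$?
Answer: $\frac{166154}{23545} \approx 7.0569$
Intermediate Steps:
$U = - \frac{166154}{23545}$ ($U = -4 + \frac{71974}{-23545} = -4 + 71974 \left(- \frac{1}{23545}\right) = -4 - \frac{71974}{23545} = - \frac{166154}{23545} \approx -7.0569$)
$m = - \frac{166154}{23545} \approx -7.0569$
$- m = \left(-1\right) \left(- \frac{166154}{23545}\right) = \frac{166154}{23545}$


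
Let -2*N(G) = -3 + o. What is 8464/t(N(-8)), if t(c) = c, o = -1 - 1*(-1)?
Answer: 16928/3 ≈ 5642.7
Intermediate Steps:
o = 0 (o = -1 + 1 = 0)
N(G) = 3/2 (N(G) = -(-3 + 0)/2 = -½*(-3) = 3/2)
8464/t(N(-8)) = 8464/(3/2) = 8464*(⅔) = 16928/3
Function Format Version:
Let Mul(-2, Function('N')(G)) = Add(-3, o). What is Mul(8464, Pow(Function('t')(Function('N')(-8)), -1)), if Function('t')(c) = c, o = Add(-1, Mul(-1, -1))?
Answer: Rational(16928, 3) ≈ 5642.7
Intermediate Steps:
o = 0 (o = Add(-1, 1) = 0)
Function('N')(G) = Rational(3, 2) (Function('N')(G) = Mul(Rational(-1, 2), Add(-3, 0)) = Mul(Rational(-1, 2), -3) = Rational(3, 2))
Mul(8464, Pow(Function('t')(Function('N')(-8)), -1)) = Mul(8464, Pow(Rational(3, 2), -1)) = Mul(8464, Rational(2, 3)) = Rational(16928, 3)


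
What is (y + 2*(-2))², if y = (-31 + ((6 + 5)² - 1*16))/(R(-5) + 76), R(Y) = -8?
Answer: 9801/1156 ≈ 8.4784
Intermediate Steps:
y = 37/34 (y = (-31 + ((6 + 5)² - 1*16))/(-8 + 76) = (-31 + (11² - 16))/68 = (-31 + (121 - 16))*(1/68) = (-31 + 105)*(1/68) = 74*(1/68) = 37/34 ≈ 1.0882)
(y + 2*(-2))² = (37/34 + 2*(-2))² = (37/34 - 4)² = (-99/34)² = 9801/1156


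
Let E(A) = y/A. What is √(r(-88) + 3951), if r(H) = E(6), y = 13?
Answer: √142314/6 ≈ 62.874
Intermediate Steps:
E(A) = 13/A
r(H) = 13/6
√(r(-88) + 3951) = √(13/6 + 3951) = √(23719/6) = √142314/6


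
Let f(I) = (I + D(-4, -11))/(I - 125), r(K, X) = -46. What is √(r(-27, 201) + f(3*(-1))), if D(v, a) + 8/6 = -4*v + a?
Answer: 11*I*√219/24 ≈ 6.7827*I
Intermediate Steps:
D(v, a) = -4/3 + a - 4*v (D(v, a) = -4/3 + (-4*v + a) = -4/3 + (a - 4*v) = -4/3 + a - 4*v)
f(I) = (11/3 + I)/(-125 + I) (f(I) = (I + (-4/3 - 11 - 4*(-4)))/(I - 125) = (I + (-4/3 - 11 + 16))/(-125 + I) = (I + 11/3)/(-125 + I) = (11/3 + I)/(-125 + I))
√(r(-27, 201) + f(3*(-1))) = √(-46 + (11/3 + 3*(-1))/(-125 + 3*(-1))) = √(-46 + (11/3 - 3)/(-125 - 3)) = √(-46 + (⅔)/(-128)) = √(-46 - 1/128*⅔) = √(-46 - 1/192) = √(-8833/192) = 11*I*√219/24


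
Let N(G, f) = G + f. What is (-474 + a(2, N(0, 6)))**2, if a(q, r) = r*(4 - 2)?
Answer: 213444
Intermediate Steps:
a(q, r) = 2*r (a(q, r) = r*2 = 2*r)
(-474 + a(2, N(0, 6)))**2 = (-474 + 2*(0 + 6))**2 = (-474 + 2*6)**2 = (-474 + 12)**2 = (-462)**2 = 213444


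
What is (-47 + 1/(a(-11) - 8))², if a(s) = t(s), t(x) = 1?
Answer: 108900/49 ≈ 2222.4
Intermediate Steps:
a(s) = 1
(-47 + 1/(a(-11) - 8))² = (-47 + 1/(1 - 8))² = (-47 + 1/(-7))² = (-47 - ⅐)² = (-330/7)² = 108900/49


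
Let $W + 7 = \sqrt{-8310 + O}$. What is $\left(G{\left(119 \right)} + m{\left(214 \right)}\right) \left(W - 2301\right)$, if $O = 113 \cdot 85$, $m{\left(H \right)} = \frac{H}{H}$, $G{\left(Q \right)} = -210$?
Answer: $482372 - 209 \sqrt{1295} \approx 4.7485 \cdot 10^{5}$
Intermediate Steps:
$m{\left(H \right)} = 1$
$O = 9605$
$W = -7 + \sqrt{1295}$ ($W = -7 + \sqrt{-8310 + 9605} = -7 + \sqrt{1295} \approx 28.986$)
$\left(G{\left(119 \right)} + m{\left(214 \right)}\right) \left(W - 2301\right) = \left(-210 + 1\right) \left(\left(-7 + \sqrt{1295}\right) - 2301\right) = - 209 \left(-2308 + \sqrt{1295}\right) = 482372 - 209 \sqrt{1295}$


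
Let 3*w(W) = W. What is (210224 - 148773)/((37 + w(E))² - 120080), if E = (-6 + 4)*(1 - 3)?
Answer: -42543/82115 ≈ -0.51809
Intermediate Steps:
E = 4 (E = -2*(-2) = 4)
w(W) = W/3
(210224 - 148773)/((37 + w(E))² - 120080) = (210224 - 148773)/((37 + (⅓)*4)² - 120080) = 61451/((37 + 4/3)² - 120080) = 61451/((115/3)² - 120080) = 61451/(13225/9 - 120080) = 61451/(-1067495/9) = 61451*(-9/1067495) = -42543/82115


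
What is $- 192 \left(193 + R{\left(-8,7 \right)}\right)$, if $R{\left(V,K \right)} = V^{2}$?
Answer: $-49344$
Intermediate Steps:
$- 192 \left(193 + R{\left(-8,7 \right)}\right) = - 192 \left(193 + \left(-8\right)^{2}\right) = - 192 \left(193 + 64\right) = \left(-192\right) 257 = -49344$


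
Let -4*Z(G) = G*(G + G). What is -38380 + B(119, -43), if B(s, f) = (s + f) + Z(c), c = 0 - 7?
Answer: -76657/2 ≈ -38329.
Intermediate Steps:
c = -7
Z(G) = -G²/2 (Z(G) = -G*(G + G)/4 = -G*2*G/4 = -G²/2)
B(s, f) = -49/2 + f + s (B(s, f) = (s + f) - ½*(-7)² = (f + s) - ½*49 = (f + s) - 49/2 = -49/2 + f + s)
-38380 + B(119, -43) = -38380 + (-49/2 - 43 + 119) = -38380 + 103/2 = -76657/2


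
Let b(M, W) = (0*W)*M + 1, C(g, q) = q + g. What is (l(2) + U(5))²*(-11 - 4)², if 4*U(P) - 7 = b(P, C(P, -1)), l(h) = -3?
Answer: 225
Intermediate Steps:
C(g, q) = g + q
b(M, W) = 1 (b(M, W) = 0*M + 1 = 0 + 1 = 1)
U(P) = 2 (U(P) = 7/4 + (¼)*1 = 7/4 + ¼ = 2)
(l(2) + U(5))²*(-11 - 4)² = (-3 + 2)²*(-11 - 4)² = (-1)²*(-15)² = 1*225 = 225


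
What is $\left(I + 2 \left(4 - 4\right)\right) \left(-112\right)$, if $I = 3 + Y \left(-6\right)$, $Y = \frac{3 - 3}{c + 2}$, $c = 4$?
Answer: $-336$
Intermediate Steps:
$Y = 0$ ($Y = \frac{3 - 3}{4 + 2} = \frac{0}{6} = 0 \cdot \frac{1}{6} = 0$)
$I = 3$ ($I = 3 + 0 \left(-6\right) = 3 + 0 = 3$)
$\left(I + 2 \left(4 - 4\right)\right) \left(-112\right) = \left(3 + 2 \left(4 - 4\right)\right) \left(-112\right) = \left(3 + 2 \cdot 0\right) \left(-112\right) = \left(3 + 0\right) \left(-112\right) = 3 \left(-112\right) = -336$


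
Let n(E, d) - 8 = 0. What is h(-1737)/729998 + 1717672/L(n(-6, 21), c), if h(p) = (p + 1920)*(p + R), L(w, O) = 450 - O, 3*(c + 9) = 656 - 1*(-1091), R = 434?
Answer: -1880889800049/135049630 ≈ -13927.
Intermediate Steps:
n(E, d) = 8 (n(E, d) = 8 + 0 = 8)
c = 1720/3 (c = -9 + (656 - 1*(-1091))/3 = -9 + (656 + 1091)/3 = -9 + (⅓)*1747 = -9 + 1747/3 = 1720/3 ≈ 573.33)
h(p) = (434 + p)*(1920 + p) (h(p) = (p + 1920)*(p + 434) = (1920 + p)*(434 + p) = (434 + p)*(1920 + p))
h(-1737)/729998 + 1717672/L(n(-6, 21), c) = (833280 + (-1737)² + 2354*(-1737))/729998 + 1717672/(450 - 1*1720/3) = (833280 + 3017169 - 4088898)*(1/729998) + 1717672/(450 - 1720/3) = -238449*1/729998 + 1717672/(-370/3) = -238449/729998 + 1717672*(-3/370) = -238449/729998 - 2576508/185 = -1880889800049/135049630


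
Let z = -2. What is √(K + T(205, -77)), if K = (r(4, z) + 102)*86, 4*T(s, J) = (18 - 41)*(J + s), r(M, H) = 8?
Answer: 2*√2181 ≈ 93.402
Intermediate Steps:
T(s, J) = -23*J/4 - 23*s/4 (T(s, J) = ((18 - 41)*(J + s))/4 = (-23*(J + s))/4 = (-23*J - 23*s)/4 = -23*J/4 - 23*s/4)
K = 9460 (K = (8 + 102)*86 = 110*86 = 9460)
√(K + T(205, -77)) = √(9460 + (-23/4*(-77) - 23/4*205)) = √(9460 + (1771/4 - 4715/4)) = √(9460 - 736) = √8724 = 2*√2181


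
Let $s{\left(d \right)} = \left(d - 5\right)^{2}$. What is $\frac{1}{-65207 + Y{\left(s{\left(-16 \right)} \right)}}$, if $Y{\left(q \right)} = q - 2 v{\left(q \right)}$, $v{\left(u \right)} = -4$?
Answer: $- \frac{1}{64758} \approx -1.5442 \cdot 10^{-5}$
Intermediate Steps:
$s{\left(d \right)} = \left(-5 + d\right)^{2}$
$Y{\left(q \right)} = 8 + q$ ($Y{\left(q \right)} = q - -8 = q + 8 = 8 + q$)
$\frac{1}{-65207 + Y{\left(s{\left(-16 \right)} \right)}} = \frac{1}{-65207 + \left(8 + \left(-5 - 16\right)^{2}\right)} = \frac{1}{-65207 + \left(8 + \left(-21\right)^{2}\right)} = \frac{1}{-65207 + \left(8 + 441\right)} = \frac{1}{-65207 + 449} = \frac{1}{-64758} = - \frac{1}{64758}$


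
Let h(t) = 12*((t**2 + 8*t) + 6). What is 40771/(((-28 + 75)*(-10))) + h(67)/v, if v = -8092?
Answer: -89573443/950810 ≈ -94.208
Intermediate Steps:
h(t) = 72 + 12*t**2 + 96*t (h(t) = 12*(6 + t**2 + 8*t) = 72 + 12*t**2 + 96*t)
40771/(((-28 + 75)*(-10))) + h(67)/v = 40771/(((-28 + 75)*(-10))) + (72 + 12*67**2 + 96*67)/(-8092) = 40771/((47*(-10))) + (72 + 12*4489 + 6432)*(-1/8092) = 40771/(-470) + (72 + 53868 + 6432)*(-1/8092) = 40771*(-1/470) + 60372*(-1/8092) = -40771/470 - 15093/2023 = -89573443/950810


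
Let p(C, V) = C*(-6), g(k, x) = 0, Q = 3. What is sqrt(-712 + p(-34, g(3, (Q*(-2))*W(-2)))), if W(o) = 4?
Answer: 2*I*sqrt(127) ≈ 22.539*I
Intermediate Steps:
p(C, V) = -6*C
sqrt(-712 + p(-34, g(3, (Q*(-2))*W(-2)))) = sqrt(-712 - 6*(-34)) = sqrt(-712 + 204) = sqrt(-508) = 2*I*sqrt(127)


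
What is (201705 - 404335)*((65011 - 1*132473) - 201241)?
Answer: 54447288890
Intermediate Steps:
(201705 - 404335)*((65011 - 1*132473) - 201241) = -202630*((65011 - 132473) - 201241) = -202630*(-67462 - 201241) = -202630*(-268703) = 54447288890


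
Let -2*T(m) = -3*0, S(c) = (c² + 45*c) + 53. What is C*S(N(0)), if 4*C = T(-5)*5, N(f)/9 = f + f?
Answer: 0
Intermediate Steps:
N(f) = 18*f (N(f) = 9*(f + f) = 9*(2*f) = 18*f)
S(c) = 53 + c² + 45*c
T(m) = 0 (T(m) = -(-3)*0/2 = -½*0 = 0)
C = 0 (C = (0*5)/4 = (¼)*0 = 0)
C*S(N(0)) = 0*(53 + (18*0)² + 45*(18*0)) = 0*(53 + 0² + 45*0) = 0*(53 + 0 + 0) = 0*53 = 0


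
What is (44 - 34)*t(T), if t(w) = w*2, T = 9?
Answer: 180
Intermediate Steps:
t(w) = 2*w
(44 - 34)*t(T) = (44 - 34)*(2*9) = 10*18 = 180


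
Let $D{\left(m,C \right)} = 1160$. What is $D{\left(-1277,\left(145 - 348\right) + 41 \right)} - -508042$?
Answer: $509202$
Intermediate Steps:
$D{\left(-1277,\left(145 - 348\right) + 41 \right)} - -508042 = 1160 - -508042 = 1160 + 508042 = 509202$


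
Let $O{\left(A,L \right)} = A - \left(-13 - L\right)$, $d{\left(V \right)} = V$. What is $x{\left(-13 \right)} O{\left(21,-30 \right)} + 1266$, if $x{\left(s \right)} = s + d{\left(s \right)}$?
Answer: $1162$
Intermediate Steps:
$O{\left(A,L \right)} = 13 + A + L$ ($O{\left(A,L \right)} = A + \left(13 + L\right) = 13 + A + L$)
$x{\left(s \right)} = 2 s$ ($x{\left(s \right)} = s + s = 2 s$)
$x{\left(-13 \right)} O{\left(21,-30 \right)} + 1266 = 2 \left(-13\right) \left(13 + 21 - 30\right) + 1266 = \left(-26\right) 4 + 1266 = -104 + 1266 = 1162$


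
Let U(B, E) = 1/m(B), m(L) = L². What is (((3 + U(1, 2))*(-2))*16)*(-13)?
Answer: 1664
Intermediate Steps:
U(B, E) = B⁻² (U(B, E) = 1/(B²) = B⁻²)
(((3 + U(1, 2))*(-2))*16)*(-13) = (((3 + 1⁻²)*(-2))*16)*(-13) = (((3 + 1)*(-2))*16)*(-13) = ((4*(-2))*16)*(-13) = -8*16*(-13) = -128*(-13) = 1664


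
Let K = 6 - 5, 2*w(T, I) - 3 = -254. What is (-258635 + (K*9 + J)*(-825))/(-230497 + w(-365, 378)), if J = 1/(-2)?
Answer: 106259/92249 ≈ 1.1519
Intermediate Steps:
J = -½ ≈ -0.50000
w(T, I) = -251/2 (w(T, I) = 3/2 + (½)*(-254) = 3/2 - 127 = -251/2)
K = 1
(-258635 + (K*9 + J)*(-825))/(-230497 + w(-365, 378)) = (-258635 + (1*9 - ½)*(-825))/(-230497 - 251/2) = (-258635 + (9 - ½)*(-825))/(-461245/2) = (-258635 + (17/2)*(-825))*(-2/461245) = (-258635 - 14025/2)*(-2/461245) = -531295/2*(-2/461245) = 106259/92249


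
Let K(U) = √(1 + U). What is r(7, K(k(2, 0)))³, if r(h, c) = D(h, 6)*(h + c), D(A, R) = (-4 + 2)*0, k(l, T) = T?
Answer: 0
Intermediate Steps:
D(A, R) = 0 (D(A, R) = -2*0 = 0)
r(h, c) = 0 (r(h, c) = 0*(h + c) = 0*(c + h) = 0)
r(7, K(k(2, 0)))³ = 0³ = 0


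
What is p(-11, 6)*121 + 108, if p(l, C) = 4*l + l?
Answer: -6547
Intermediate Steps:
p(l, C) = 5*l
p(-11, 6)*121 + 108 = (5*(-11))*121 + 108 = -55*121 + 108 = -6655 + 108 = -6547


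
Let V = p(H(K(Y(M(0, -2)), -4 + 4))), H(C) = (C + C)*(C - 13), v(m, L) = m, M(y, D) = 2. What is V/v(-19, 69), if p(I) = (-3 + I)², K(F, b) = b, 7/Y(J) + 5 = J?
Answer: -9/19 ≈ -0.47368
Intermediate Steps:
Y(J) = 7/(-5 + J)
H(C) = 2*C*(-13 + C) (H(C) = (2*C)*(-13 + C) = 2*C*(-13 + C))
V = 9 (V = (-3 + 2*(-4 + 4)*(-13 + (-4 + 4)))² = (-3 + 2*0*(-13 + 0))² = (-3 + 2*0*(-13))² = (-3 + 0)² = (-3)² = 9)
V/v(-19, 69) = 9/(-19) = 9*(-1/19) = -9/19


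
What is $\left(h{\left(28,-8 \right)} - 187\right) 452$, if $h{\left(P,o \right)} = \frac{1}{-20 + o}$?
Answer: $- \frac{591781}{7} \approx -84540.0$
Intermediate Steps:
$\left(h{\left(28,-8 \right)} - 187\right) 452 = \left(\frac{1}{-20 - 8} - 187\right) 452 = \left(\frac{1}{-28} - 187\right) 452 = \left(- \frac{1}{28} - 187\right) 452 = \left(- \frac{5237}{28}\right) 452 = - \frac{591781}{7}$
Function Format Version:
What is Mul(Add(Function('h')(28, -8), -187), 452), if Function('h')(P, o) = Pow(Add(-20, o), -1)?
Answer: Rational(-591781, 7) ≈ -84540.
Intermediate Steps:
Mul(Add(Function('h')(28, -8), -187), 452) = Mul(Add(Pow(Add(-20, -8), -1), -187), 452) = Mul(Add(Pow(-28, -1), -187), 452) = Mul(Add(Rational(-1, 28), -187), 452) = Mul(Rational(-5237, 28), 452) = Rational(-591781, 7)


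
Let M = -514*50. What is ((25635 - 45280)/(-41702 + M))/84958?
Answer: 19645/5726339116 ≈ 3.4306e-6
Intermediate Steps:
M = -25700
((25635 - 45280)/(-41702 + M))/84958 = ((25635 - 45280)/(-41702 - 25700))/84958 = -19645/(-67402)*(1/84958) = -19645*(-1/67402)*(1/84958) = (19645/67402)*(1/84958) = 19645/5726339116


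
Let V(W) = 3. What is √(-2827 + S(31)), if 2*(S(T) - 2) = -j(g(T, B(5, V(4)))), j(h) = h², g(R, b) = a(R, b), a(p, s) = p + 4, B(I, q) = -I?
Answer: 25*I*√22/2 ≈ 58.63*I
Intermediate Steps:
a(p, s) = 4 + p
g(R, b) = 4 + R
S(T) = 2 - (4 + T)²/2 (S(T) = 2 + (-(4 + T)²)/2 = 2 - (4 + T)²/2)
√(-2827 + S(31)) = √(-2827 + (2 - (4 + 31)²/2)) = √(-2827 + (2 - ½*35²)) = √(-2827 + (2 - ½*1225)) = √(-2827 + (2 - 1225/2)) = √(-2827 - 1221/2) = √(-6875/2) = 25*I*√22/2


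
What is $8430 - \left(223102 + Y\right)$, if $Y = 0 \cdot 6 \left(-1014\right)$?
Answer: $-214672$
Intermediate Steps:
$Y = 0$ ($Y = 0 \left(-1014\right) = 0$)
$8430 - \left(223102 + Y\right) = 8430 - 223102 = -214672$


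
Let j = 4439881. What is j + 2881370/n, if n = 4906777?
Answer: 21785508854907/4906777 ≈ 4.4399e+6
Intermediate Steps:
j + 2881370/n = 4439881 + 2881370/4906777 = 21785508854907/4906777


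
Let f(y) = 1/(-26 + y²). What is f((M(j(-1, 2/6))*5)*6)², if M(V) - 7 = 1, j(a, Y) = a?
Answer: 1/3314765476 ≈ 3.0168e-10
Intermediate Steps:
M(V) = 8 (M(V) = 7 + 1 = 8)
f((M(j(-1, 2/6))*5)*6)² = (1/(-26 + ((8*5)*6)²))² = (1/(-26 + (40*6)²))² = (1/(-26 + 240²))² = (1/(-26 + 57600))² = (1/57574)² = 1/3314765476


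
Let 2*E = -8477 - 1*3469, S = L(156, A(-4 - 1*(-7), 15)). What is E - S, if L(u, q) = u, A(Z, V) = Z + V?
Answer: -6129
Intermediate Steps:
A(Z, V) = V + Z
S = 156
E = -5973 (E = (-8477 - 1*3469)/2 = (-8477 - 3469)/2 = (1/2)*(-11946) = -5973)
E - S = -5973 - 1*156 = -5973 - 156 = -6129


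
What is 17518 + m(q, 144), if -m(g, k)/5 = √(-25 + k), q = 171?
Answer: 17518 - 5*√119 ≈ 17463.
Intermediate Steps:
m(g, k) = -5*√(-25 + k)
17518 + m(q, 144) = 17518 - 5*√(-25 + 144) = 17518 - 5*√119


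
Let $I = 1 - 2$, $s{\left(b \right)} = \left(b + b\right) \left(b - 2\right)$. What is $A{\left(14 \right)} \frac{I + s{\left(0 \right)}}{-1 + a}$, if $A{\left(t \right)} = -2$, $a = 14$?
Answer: $\frac{2}{13} \approx 0.15385$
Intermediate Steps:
$s{\left(b \right)} = 2 b \left(-2 + b\right)$
$I = -1$
$A{\left(14 \right)} \frac{I + s{\left(0 \right)}}{-1 + a} = - 2 \frac{-1 + 2 \cdot 0 \left(-2 + 0\right)}{-1 + 14} = - 2 \frac{-1 + 2 \cdot 0 \left(-2\right)}{13} = - 2 \left(-1 + 0\right) \frac{1}{13} = - 2 \left(\left(-1\right) \frac{1}{13}\right) = \left(-2\right) \left(- \frac{1}{13}\right) = \frac{2}{13}$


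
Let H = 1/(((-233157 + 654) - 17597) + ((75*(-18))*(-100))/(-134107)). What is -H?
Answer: 134107/33540295700 ≈ 3.9984e-6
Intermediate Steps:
H = -134107/33540295700 (H = 1/((-232503 - 17597) - 1350*(-100)*(-1/134107)) = 1/(-250100 + 135000*(-1/134107)) = 1/(-250100 - 135000/134107) = 1/(-33540295700/134107) = -134107/33540295700 ≈ -3.9984e-6)
-H = -1*(-134107/33540295700) = 134107/33540295700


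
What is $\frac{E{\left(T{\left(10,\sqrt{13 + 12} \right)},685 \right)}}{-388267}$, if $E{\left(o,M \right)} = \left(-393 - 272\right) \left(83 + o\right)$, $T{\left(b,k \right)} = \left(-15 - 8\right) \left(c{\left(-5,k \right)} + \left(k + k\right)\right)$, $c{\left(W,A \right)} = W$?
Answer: $- \frac{21280}{388267} \approx -0.054808$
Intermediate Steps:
$T{\left(b,k \right)} = 115 - 46 k$ ($T{\left(b,k \right)} = \left(-15 - 8\right) \left(-5 + \left(k + k\right)\right) = - 23 \left(-5 + 2 k\right) = 115 - 46 k$)
$E{\left(o,M \right)} = -55195 - 665 o$ ($E{\left(o,M \right)} = - 665 \left(83 + o\right) = -55195 - 665 o$)
$\frac{E{\left(T{\left(10,\sqrt{13 + 12} \right)},685 \right)}}{-388267} = \frac{-55195 - 665 \left(115 - 46 \sqrt{13 + 12}\right)}{-388267} = \left(-55195 - 665 \left(115 - 46 \sqrt{25}\right)\right) \left(- \frac{1}{388267}\right) = \left(-55195 - 665 \left(115 - 230\right)\right) \left(- \frac{1}{388267}\right) = \left(-55195 - -76475\right) \left(- \frac{1}{388267}\right) = \left(-55195 + 76475\right) \left(- \frac{1}{388267}\right) = 21280 \left(- \frac{1}{388267}\right) = - \frac{21280}{388267}$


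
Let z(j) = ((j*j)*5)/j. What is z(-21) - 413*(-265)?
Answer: 109340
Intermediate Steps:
z(j) = 5*j (z(j) = (j²*5)/j = (5*j²)/j = 5*j)
z(-21) - 413*(-265) = 5*(-21) - 413*(-265) = -105 + 109445 = 109340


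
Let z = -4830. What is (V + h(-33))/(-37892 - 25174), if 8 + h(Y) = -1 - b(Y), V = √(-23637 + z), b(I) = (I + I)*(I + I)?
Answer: 1455/21022 - I*√3163/21022 ≈ 0.069213 - 0.0026753*I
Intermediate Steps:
b(I) = 4*I² (b(I) = (2*I)*(2*I) = 4*I²)
V = 3*I*√3163 (V = √(-23637 - 4830) = √(-28467) = 3*I*√3163 ≈ 168.72*I)
h(Y) = -9 - 4*Y² (h(Y) = -8 + (-1 - 4*Y²) = -9 - 4*Y²)
(V + h(-33))/(-37892 - 25174) = (3*I*√3163 + (-9 - 4*(-33)²))/(-37892 - 25174) = (3*I*√3163 + (-9 - 4*1089))/(-63066) = (3*I*√3163 + (-9 - 4356))*(-1/63066) = (3*I*√3163 - 4365)*(-1/63066) = (-4365 + 3*I*√3163)*(-1/63066) = 1455/21022 - I*√3163/21022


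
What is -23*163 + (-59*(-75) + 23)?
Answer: 699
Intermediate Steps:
-23*163 + (-59*(-75) + 23) = -3749 + (4425 + 23) = -3749 + 4448 = 699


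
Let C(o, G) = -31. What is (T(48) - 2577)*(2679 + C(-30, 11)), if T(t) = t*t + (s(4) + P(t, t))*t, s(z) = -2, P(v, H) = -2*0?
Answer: -977112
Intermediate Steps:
P(v, H) = 0
T(t) = t² - 2*t (T(t) = t*t + (-2 + 0)*t = t² - 2*t)
(T(48) - 2577)*(2679 + C(-30, 11)) = (48*(-2 + 48) - 2577)*(2679 - 31) = (48*46 - 2577)*2648 = (2208 - 2577)*2648 = -369*2648 = -977112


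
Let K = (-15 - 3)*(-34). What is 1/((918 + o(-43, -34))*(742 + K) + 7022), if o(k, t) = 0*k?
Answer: 1/1249994 ≈ 8.0000e-7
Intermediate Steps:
o(k, t) = 0
K = 612 (K = -18*(-34) = 612)
1/((918 + o(-43, -34))*(742 + K) + 7022) = 1/((918 + 0)*(742 + 612) + 7022) = 1/(918*1354 + 7022) = 1/(1242972 + 7022) = 1/1249994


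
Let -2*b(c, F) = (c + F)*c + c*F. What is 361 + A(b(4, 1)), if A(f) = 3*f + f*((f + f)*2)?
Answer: 901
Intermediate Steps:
b(c, F) = -F*c/2 - c*(F + c)/2 (b(c, F) = -((c + F)*c + c*F)/2 = -((F + c)*c + F*c)/2 = -(c*(F + c) + F*c)/2 = -(F*c + c*(F + c))/2 = -F*c/2 - c*(F + c)/2)
A(f) = 3*f + 4*f**2 (A(f) = 3*f + f*((2*f)*2) = 3*f + f*(4*f) = 3*f + 4*f**2)
361 + A(b(4, 1)) = 361 + (-1/2*4*(4 + 2*1))*(3 + 4*(-1/2*4*(4 + 2*1))) = 361 + (-1/2*4*(4 + 2))*(3 + 4*(-1/2*4*(4 + 2))) = 361 + (-1/2*4*6)*(3 + 4*(-1/2*4*6)) = 361 - 12*(3 + 4*(-12)) = 361 - 12*(3 - 48) = 361 - 12*(-45) = 361 + 540 = 901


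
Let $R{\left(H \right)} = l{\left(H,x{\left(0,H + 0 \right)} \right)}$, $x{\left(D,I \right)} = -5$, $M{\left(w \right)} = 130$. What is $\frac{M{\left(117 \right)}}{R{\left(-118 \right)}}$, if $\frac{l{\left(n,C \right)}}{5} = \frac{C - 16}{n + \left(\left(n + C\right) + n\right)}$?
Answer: $\frac{9334}{21} \approx 444.48$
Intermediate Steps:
$l{\left(n,C \right)} = \frac{5 \left(-16 + C\right)}{C + 3 n}$ ($l{\left(n,C \right)} = 5 \frac{C - 16}{n + \left(\left(n + C\right) + n\right)} = 5 \frac{-16 + C}{n + \left(\left(C + n\right) + n\right)} = 5 \frac{-16 + C}{n + \left(C + 2 n\right)} = 5 \frac{-16 + C}{C + 3 n} = \frac{5 \left(-16 + C\right)}{C + 3 n}$)
$R{\left(H \right)} = - \frac{105}{-5 + 3 H}$ ($R{\left(H \right)} = \frac{5 \left(-16 - 5\right)}{-5 + 3 H} = 5 \frac{1}{-5 + 3 H} \left(-21\right) = - \frac{105}{-5 + 3 H}$)
$\frac{M{\left(117 \right)}}{R{\left(-118 \right)}} = \frac{130}{\left(-105\right) \frac{1}{-5 + 3 \left(-118\right)}} = \frac{130}{\left(-105\right) \frac{1}{-5 - 354}} = \frac{130}{\left(-105\right) \frac{1}{-359}} = \frac{130}{\left(-105\right) \left(- \frac{1}{359}\right)} = \frac{130}{\frac{105}{359}} = 130 \cdot \frac{359}{105} = \frac{9334}{21}$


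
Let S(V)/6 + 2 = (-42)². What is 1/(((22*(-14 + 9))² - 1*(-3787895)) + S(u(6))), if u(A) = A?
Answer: 1/3810567 ≈ 2.6243e-7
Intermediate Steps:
S(V) = 10572 (S(V) = -12 + 6*(-42)² = -12 + 6*1764 = -12 + 10584 = 10572)
1/(((22*(-14 + 9))² - 1*(-3787895)) + S(u(6))) = 1/(((22*(-14 + 9))² - 1*(-3787895)) + 10572) = 1/(((22*(-5))² + 3787895) + 10572) = 1/(((-110)² + 3787895) + 10572) = 1/((12100 + 3787895) + 10572) = 1/(3799995 + 10572) = 1/3810567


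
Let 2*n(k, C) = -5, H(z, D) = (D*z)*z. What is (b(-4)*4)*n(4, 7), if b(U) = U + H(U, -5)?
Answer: 840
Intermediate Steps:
H(z, D) = D*z**2
n(k, C) = -5/2 (n(k, C) = (1/2)*(-5) = -5/2)
b(U) = U - 5*U**2
(b(-4)*4)*n(4, 7) = (-4*(1 - 5*(-4))*4)*(-5/2) = (-4*(1 + 20)*4)*(-5/2) = (-4*21*4)*(-5/2) = -84*4*(-5/2) = -336*(-5/2) = 840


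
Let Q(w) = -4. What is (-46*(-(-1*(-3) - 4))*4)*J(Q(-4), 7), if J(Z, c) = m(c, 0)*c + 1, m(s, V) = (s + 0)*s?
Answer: -63296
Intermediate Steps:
m(s, V) = s² (m(s, V) = s*s = s²)
J(Z, c) = 1 + c³ (J(Z, c) = c²*c + 1 = c³ + 1 = 1 + c³)
(-46*(-(-1*(-3) - 4))*4)*J(Q(-4), 7) = (-46*(-(-1*(-3) - 4))*4)*(1 + 7³) = (-46*(-(3 - 4))*4)*(1 + 343) = -46*(-1*(-1))*4*344 = -46*4*344 = -184*344 = -63296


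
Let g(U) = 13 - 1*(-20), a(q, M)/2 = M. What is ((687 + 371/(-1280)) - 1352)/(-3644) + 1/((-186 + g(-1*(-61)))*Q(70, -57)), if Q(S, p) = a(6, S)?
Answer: 182359865/999097344 ≈ 0.18252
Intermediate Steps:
a(q, M) = 2*M
Q(S, p) = 2*S
g(U) = 33 (g(U) = 13 + 20 = 33)
((687 + 371/(-1280)) - 1352)/(-3644) + 1/((-186 + g(-1*(-61)))*Q(70, -57)) = ((687 + 371/(-1280)) - 1352)/(-3644) + 1/((-186 + 33)*((2*70))) = ((687 + 371*(-1/1280)) - 1352)*(-1/3644) + 1/(-153*140) = ((687 - 371/1280) - 1352)*(-1/3644) - 1/153*1/140 = (878989/1280 - 1352)*(-1/3644) - 1/21420 = -851571/1280*(-1/3644) - 1/21420 = 851571/4664320 - 1/21420 = 182359865/999097344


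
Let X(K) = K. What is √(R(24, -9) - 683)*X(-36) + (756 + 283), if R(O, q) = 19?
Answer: 1039 - 72*I*√166 ≈ 1039.0 - 927.66*I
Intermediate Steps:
√(R(24, -9) - 683)*X(-36) + (756 + 283) = √(19 - 683)*(-36) + (756 + 283) = √(-664)*(-36) + 1039 = (2*I*√166)*(-36) + 1039 = -72*I*√166 + 1039 = 1039 - 72*I*√166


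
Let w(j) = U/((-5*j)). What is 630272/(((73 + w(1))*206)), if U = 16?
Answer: 1575680/35947 ≈ 43.833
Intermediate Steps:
w(j) = -16/(5*j) (w(j) = 16/((-5*j)) = 16*(-1/(5*j)) = -16/(5*j))
630272/(((73 + w(1))*206)) = 630272/(((73 - 16/5/1)*206)) = 630272/(((73 - 16/5*1)*206)) = 630272/(((73 - 16/5)*206)) = 630272/(((349/5)*206)) = 630272/(71894/5) = 630272*(5/71894) = 1575680/35947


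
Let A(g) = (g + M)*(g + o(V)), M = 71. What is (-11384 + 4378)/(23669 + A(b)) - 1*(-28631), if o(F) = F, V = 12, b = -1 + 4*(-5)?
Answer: 21444393/749 ≈ 28631.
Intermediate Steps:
b = -21 (b = -1 - 20 = -21)
A(g) = (12 + g)*(71 + g) (A(g) = (g + 71)*(g + 12) = (71 + g)*(12 + g) = (12 + g)*(71 + g))
(-11384 + 4378)/(23669 + A(b)) - 1*(-28631) = (-11384 + 4378)/(23669 + (852 + (-21)² + 83*(-21))) - 1*(-28631) = -7006/(23669 + (852 + 441 - 1743)) + 28631 = -7006/(23669 - 450) + 28631 = -7006/23219 + 28631 = -7006*1/23219 + 28631 = -226/749 + 28631 = 21444393/749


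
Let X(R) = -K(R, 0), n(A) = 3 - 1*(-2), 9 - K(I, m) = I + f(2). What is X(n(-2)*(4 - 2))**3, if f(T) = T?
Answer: 27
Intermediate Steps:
K(I, m) = 7 - I (K(I, m) = 9 - (I + 2) = 9 - (2 + I) = 9 + (-2 - I) = 7 - I)
n(A) = 5 (n(A) = 3 + 2 = 5)
X(R) = -7 + R (X(R) = -(7 - R) = -7 + R)
X(n(-2)*(4 - 2))**3 = (-7 + 5*(4 - 2))**3 = (-7 + 5*2)**3 = (-7 + 10)**3 = 3**3 = 27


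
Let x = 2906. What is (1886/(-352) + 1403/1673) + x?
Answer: 854335177/294448 ≈ 2901.5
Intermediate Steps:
(1886/(-352) + 1403/1673) + x = (1886/(-352) + 1403/1673) + 2906 = (1886*(-1/352) + 1403*(1/1673)) + 2906 = (-943/176 + 1403/1673) + 2906 = -1330711/294448 + 2906 = 854335177/294448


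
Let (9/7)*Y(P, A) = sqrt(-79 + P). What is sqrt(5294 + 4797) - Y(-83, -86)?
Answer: sqrt(10091) - 7*I*sqrt(2) ≈ 100.45 - 9.8995*I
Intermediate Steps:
Y(P, A) = 7*sqrt(-79 + P)/9
sqrt(5294 + 4797) - Y(-83, -86) = sqrt(5294 + 4797) - 7*sqrt(-79 - 83)/9 = sqrt(10091) - 7*sqrt(-162)/9 = sqrt(10091) - 7*9*I*sqrt(2)/9 = sqrt(10091) - 7*I*sqrt(2)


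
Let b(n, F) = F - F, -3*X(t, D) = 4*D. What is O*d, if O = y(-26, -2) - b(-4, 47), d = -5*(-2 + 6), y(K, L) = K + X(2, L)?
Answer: 1400/3 ≈ 466.67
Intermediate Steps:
X(t, D) = -4*D/3
b(n, F) = 0
y(K, L) = K - 4*L/3
d = -20 (d = -5*4 = -20)
O = -70/3 (O = (-26 - 4/3*(-2)) - 1*0 = (-26 + 8/3) + 0 = -70/3 + 0 = -70/3 ≈ -23.333)
O*d = -70/3*(-20) = 1400/3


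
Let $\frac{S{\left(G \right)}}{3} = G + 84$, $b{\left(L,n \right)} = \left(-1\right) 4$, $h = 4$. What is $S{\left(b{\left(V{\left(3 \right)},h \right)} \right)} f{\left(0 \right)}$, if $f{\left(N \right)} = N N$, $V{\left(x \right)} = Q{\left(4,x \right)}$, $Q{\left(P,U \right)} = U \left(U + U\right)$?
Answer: $0$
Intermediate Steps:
$Q{\left(P,U \right)} = 2 U^{2}$ ($Q{\left(P,U \right)} = U 2 U = 2 U^{2}$)
$V{\left(x \right)} = 2 x^{2}$
$b{\left(L,n \right)} = -4$
$f{\left(N \right)} = N^{2}$
$S{\left(G \right)} = 252 + 3 G$ ($S{\left(G \right)} = 3 \left(G + 84\right) = 3 \left(84 + G\right) = 252 + 3 G$)
$S{\left(b{\left(V{\left(3 \right)},h \right)} \right)} f{\left(0 \right)} = \left(252 + 3 \left(-4\right)\right) 0^{2} = \left(252 - 12\right) 0 = 240 \cdot 0 = 0$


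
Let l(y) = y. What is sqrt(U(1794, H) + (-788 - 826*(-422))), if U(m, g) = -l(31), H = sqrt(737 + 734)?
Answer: 7*sqrt(7097) ≈ 589.71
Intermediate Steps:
H = sqrt(1471) ≈ 38.354
U(m, g) = -31 (U(m, g) = -1*31 = -31)
sqrt(U(1794, H) + (-788 - 826*(-422))) = sqrt(-31 + (-788 - 826*(-422))) = sqrt(-31 + (-788 + 348572)) = sqrt(-31 + 347784) = sqrt(347753) = 7*sqrt(7097)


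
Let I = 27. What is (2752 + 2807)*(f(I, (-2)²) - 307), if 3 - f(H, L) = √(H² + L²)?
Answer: -1689936 - 5559*√745 ≈ -1.8417e+6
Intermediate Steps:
f(H, L) = 3 - √(H² + L²)
(2752 + 2807)*(f(I, (-2)²) - 307) = (2752 + 2807)*((3 - √(27² + ((-2)²)²)) - 307) = 5559*((3 - √(729 + 4²)) - 307) = 5559*((3 - √(729 + 16)) - 307) = 5559*((3 - √745) - 307) = 5559*(-304 - √745) = -1689936 - 5559*√745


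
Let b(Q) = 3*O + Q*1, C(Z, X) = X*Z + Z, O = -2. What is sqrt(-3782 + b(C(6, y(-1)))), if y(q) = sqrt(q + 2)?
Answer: 8*I*sqrt(59) ≈ 61.449*I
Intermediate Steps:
y(q) = sqrt(2 + q)
C(Z, X) = Z + X*Z
b(Q) = -6 + Q (b(Q) = 3*(-2) + Q*1 = -6 + Q)
sqrt(-3782 + b(C(6, y(-1)))) = sqrt(-3782 + (-6 + 6*(1 + sqrt(2 - 1)))) = sqrt(-3782 + (-6 + 6*(1 + sqrt(1)))) = sqrt(-3782 + (-6 + 6*(1 + 1))) = sqrt(-3782 + (-6 + 6*2)) = sqrt(-3782 + (-6 + 12)) = sqrt(-3782 + 6) = sqrt(-3776) = 8*I*sqrt(59)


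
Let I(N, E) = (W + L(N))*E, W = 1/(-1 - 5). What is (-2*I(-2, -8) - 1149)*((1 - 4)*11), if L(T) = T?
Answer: 39061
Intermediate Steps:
W = -1/6 (W = 1/(-6) = -1/6 ≈ -0.16667)
I(N, E) = E*(-1/6 + N) (I(N, E) = (-1/6 + N)*E = E*(-1/6 + N))
(-2*I(-2, -8) - 1149)*((1 - 4)*11) = (-(-16)*(-1/6 - 2) - 1149)*((1 - 4)*11) = (-(-16)*(-13)/6 - 1149)*(-3*11) = (-2*52/3 - 1149)*(-33) = (-104/3 - 1149)*(-33) = -3551/3*(-33) = 39061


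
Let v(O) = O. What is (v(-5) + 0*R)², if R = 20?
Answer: 25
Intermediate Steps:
(v(-5) + 0*R)² = (-5 + 0*20)² = (-5 + 0)² = (-5)² = 25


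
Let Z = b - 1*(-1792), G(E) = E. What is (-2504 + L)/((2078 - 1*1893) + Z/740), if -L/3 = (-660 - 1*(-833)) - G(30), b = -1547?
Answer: -434084/27429 ≈ -15.826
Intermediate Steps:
Z = 245 (Z = -1547 - 1*(-1792) = -1547 + 1792 = 245)
L = -429 (L = -3*((-660 - 1*(-833)) - 1*30) = -3*((-660 + 833) - 30) = -3*(173 - 30) = -3*143 = -429)
(-2504 + L)/((2078 - 1*1893) + Z/740) = (-2504 - 429)/((2078 - 1*1893) + 245/740) = -2933/((2078 - 1893) + 245*(1/740)) = -2933/(185 + 49/148) = -2933/27429/148 = -2933*148/27429 = -434084/27429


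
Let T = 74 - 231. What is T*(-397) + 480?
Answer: 62809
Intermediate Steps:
T = -157
T*(-397) + 480 = -157*(-397) + 480 = 62329 + 480 = 62809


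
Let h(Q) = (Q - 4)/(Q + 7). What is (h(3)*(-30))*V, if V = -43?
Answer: -129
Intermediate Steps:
h(Q) = (-4 + Q)/(7 + Q)
(h(3)*(-30))*V = (((-4 + 3)/(7 + 3))*(-30))*(-43) = ((-1/10)*(-30))*(-43) = (((⅒)*(-1))*(-30))*(-43) = -⅒*(-30)*(-43) = 3*(-43) = -129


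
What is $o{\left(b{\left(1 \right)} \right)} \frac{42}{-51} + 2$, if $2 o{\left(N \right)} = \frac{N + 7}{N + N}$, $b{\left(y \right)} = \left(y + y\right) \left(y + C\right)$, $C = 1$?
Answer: $\frac{195}{136} \approx 1.4338$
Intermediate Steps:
$b{\left(y \right)} = 2 y \left(1 + y\right)$ ($b{\left(y \right)} = \left(y + y\right) \left(y + 1\right) = 2 y \left(1 + y\right)$)
$o{\left(N \right)} = \frac{7 + N}{4 N}$ ($o{\left(N \right)} = \frac{\left(N + 7\right) \frac{1}{N + N}}{2} = \frac{\left(7 + N\right) \frac{1}{2 N}}{2} = \frac{\frac{1}{2} \frac{1}{N} \left(7 + N\right)}{2} = \frac{7 + N}{4 N}$)
$o{\left(b{\left(1 \right)} \right)} \frac{42}{-51} + 2 = \frac{7 + 2 \cdot 1 \left(1 + 1\right)}{4 \cdot 2 \cdot 1 \left(1 + 1\right)} \frac{42}{-51} + 2 = \frac{7 + 2 \cdot 1 \cdot 2}{4 \cdot 2 \cdot 1 \cdot 2} \cdot 42 \left(- \frac{1}{51}\right) + 2 = \frac{7 + 4}{4 \cdot 4} \left(- \frac{14}{17}\right) + 2 = \frac{1}{4} \cdot \frac{1}{4} \cdot 11 \left(- \frac{14}{17}\right) + 2 = \frac{11}{16} \left(- \frac{14}{17}\right) + 2 = - \frac{77}{136} + 2 = \frac{195}{136}$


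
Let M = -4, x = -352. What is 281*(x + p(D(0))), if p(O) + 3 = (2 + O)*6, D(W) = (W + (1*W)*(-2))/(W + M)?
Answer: -96383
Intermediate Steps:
D(W) = -W/(-4 + W) (D(W) = (W + (1*W)*(-2))/(W - 4) = (W + W*(-2))/(-4 + W) = (W - 2*W)/(-4 + W) = (-W)/(-4 + W) = -W/(-4 + W))
p(O) = 9 + 6*O (p(O) = -3 + (2 + O)*6 = -3 + (12 + 6*O) = 9 + 6*O)
281*(x + p(D(0))) = 281*(-352 + (9 + 6*(-1*0/(-4 + 0)))) = 281*(-352 + (9 + 6*(-1*0/(-4)))) = 281*(-352 + (9 + 6*(-1*0*(-¼)))) = 281*(-352 + (9 + 6*0)) = 281*(-352 + (9 + 0)) = 281*(-352 + 9) = 281*(-343) = -96383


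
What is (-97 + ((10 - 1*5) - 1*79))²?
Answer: 29241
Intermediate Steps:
(-97 + ((10 - 1*5) - 1*79))² = (-97 + ((10 - 5) - 79))² = (-97 + (5 - 79))² = (-97 - 74)² = (-171)² = 29241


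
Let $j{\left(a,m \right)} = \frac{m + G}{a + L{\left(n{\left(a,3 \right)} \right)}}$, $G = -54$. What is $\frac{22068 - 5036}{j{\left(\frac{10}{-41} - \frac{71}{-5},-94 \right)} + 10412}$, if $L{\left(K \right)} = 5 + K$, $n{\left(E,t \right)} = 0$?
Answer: $\frac{16546588}{10107673} \approx 1.637$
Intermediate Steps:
$j{\left(a,m \right)} = \frac{-54 + m}{5 + a}$ ($j{\left(a,m \right)} = \frac{m - 54}{a + \left(5 + 0\right)} = \frac{-54 + m}{a + 5} = \frac{-54 + m}{5 + a}$)
$\frac{22068 - 5036}{j{\left(\frac{10}{-41} - \frac{71}{-5},-94 \right)} + 10412} = \frac{22068 - 5036}{\frac{-54 - 94}{5 + \left(\frac{10}{-41} - \frac{71}{-5}\right)} + 10412} = \frac{17032}{\frac{1}{5 + \left(10 \left(- \frac{1}{41}\right) - - \frac{71}{5}\right)} \left(-148\right) + 10412} = \frac{17032}{\frac{1}{5 + \left(- \frac{10}{41} + \frac{71}{5}\right)} \left(-148\right) + 10412} = \frac{17032}{\frac{1}{5 + \frac{2861}{205}} \left(-148\right) + 10412} = \frac{17032}{\frac{1}{\frac{3886}{205}} \left(-148\right) + 10412} = \frac{17032}{\frac{205}{3886} \left(-148\right) + 10412} = \frac{17032}{- \frac{15170}{1943} + 10412} = \frac{17032}{\frac{20215346}{1943}} = 17032 \cdot \frac{1943}{20215346} = \frac{16546588}{10107673}$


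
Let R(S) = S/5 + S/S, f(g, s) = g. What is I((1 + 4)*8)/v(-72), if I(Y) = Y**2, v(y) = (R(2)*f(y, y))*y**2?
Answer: -125/40824 ≈ -0.0030619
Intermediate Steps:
R(S) = 1 + S/5 (R(S) = S*(1/5) + 1 = S/5 + 1 = 1 + S/5)
v(y) = 7*y**3/5 (v(y) = ((1 + (1/5)*2)*y)*y**2 = ((1 + 2/5)*y)*y**2 = (7*y/5)*y**2 = 7*y**3/5)
I((1 + 4)*8)/v(-72) = ((1 + 4)*8)**2/(((7/5)*(-72)**3)) = (5*8)**2/(((7/5)*(-373248))) = 40**2/(-2612736/5) = 1600*(-5/2612736) = -125/40824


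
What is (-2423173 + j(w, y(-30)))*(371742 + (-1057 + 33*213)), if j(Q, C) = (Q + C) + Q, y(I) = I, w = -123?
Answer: -915370615586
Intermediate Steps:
j(Q, C) = C + 2*Q (j(Q, C) = (C + Q) + Q = C + 2*Q)
(-2423173 + j(w, y(-30)))*(371742 + (-1057 + 33*213)) = (-2423173 + (-30 + 2*(-123)))*(371742 + (-1057 + 33*213)) = (-2423173 + (-30 - 246))*(371742 + (-1057 + 7029)) = (-2423173 - 276)*(371742 + 5972) = -2423449*377714 = -915370615586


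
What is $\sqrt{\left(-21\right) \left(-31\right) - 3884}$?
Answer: $i \sqrt{3233} \approx 56.859 i$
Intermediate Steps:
$\sqrt{\left(-21\right) \left(-31\right) - 3884} = \sqrt{651 - 3884} = \sqrt{-3233} = i \sqrt{3233}$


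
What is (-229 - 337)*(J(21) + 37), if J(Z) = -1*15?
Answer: -12452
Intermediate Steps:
J(Z) = -15
(-229 - 337)*(J(21) + 37) = (-229 - 337)*(-15 + 37) = -566*22 = -12452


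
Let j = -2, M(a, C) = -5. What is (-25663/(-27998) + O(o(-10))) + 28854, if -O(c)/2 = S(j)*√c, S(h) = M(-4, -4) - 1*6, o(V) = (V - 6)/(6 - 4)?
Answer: 807879955/27998 + 44*I*√2 ≈ 28855.0 + 62.225*I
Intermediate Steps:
o(V) = -3 + V/2 (o(V) = (-6 + V)/2 = (-6 + V)*(½) = -3 + V/2)
S(h) = -11 (S(h) = -5 - 1*6 = -5 - 6 = -11)
O(c) = 22*√c (O(c) = -(-22)*√c = 22*√c)
(-25663/(-27998) + O(o(-10))) + 28854 = (-25663/(-27998) + 22*√(-3 + (½)*(-10))) + 28854 = (-25663*(-1/27998) + 22*√(-3 - 5)) + 28854 = (25663/27998 + 22*√(-8)) + 28854 = (25663/27998 + 22*(2*I*√2)) + 28854 = (25663/27998 + 44*I*√2) + 28854 = 807879955/27998 + 44*I*√2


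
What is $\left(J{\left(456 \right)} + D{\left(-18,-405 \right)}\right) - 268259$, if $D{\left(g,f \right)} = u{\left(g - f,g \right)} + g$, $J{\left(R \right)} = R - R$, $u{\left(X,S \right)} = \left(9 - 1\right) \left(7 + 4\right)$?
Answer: $-268189$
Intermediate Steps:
$u{\left(X,S \right)} = 88$ ($u{\left(X,S \right)} = 8 \cdot 11 = 88$)
$J{\left(R \right)} = 0$
$D{\left(g,f \right)} = 88 + g$
$\left(J{\left(456 \right)} + D{\left(-18,-405 \right)}\right) - 268259 = \left(0 + \left(88 - 18\right)\right) - 268259 = \left(0 + 70\right) - 268259 = 70 - 268259 = -268189$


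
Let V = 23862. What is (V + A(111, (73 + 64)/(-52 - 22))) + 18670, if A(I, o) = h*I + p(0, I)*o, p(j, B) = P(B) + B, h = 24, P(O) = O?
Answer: 44785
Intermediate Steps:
p(j, B) = 2*B (p(j, B) = B + B = 2*B)
A(I, o) = 24*I + 2*I*o (A(I, o) = 24*I + (2*I)*o = 24*I + 2*I*o)
(V + A(111, (73 + 64)/(-52 - 22))) + 18670 = (23862 + 2*111*(12 + (73 + 64)/(-52 - 22))) + 18670 = (23862 + 2*111*(12 + 137/(-74))) + 18670 = (23862 + 2*111*(12 + 137*(-1/74))) + 18670 = (23862 + 2*111*(12 - 137/74)) + 18670 = (23862 + 2*111*(751/74)) + 18670 = (23862 + 2253) + 18670 = 26115 + 18670 = 44785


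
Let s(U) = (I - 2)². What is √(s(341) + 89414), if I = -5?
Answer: √89463 ≈ 299.10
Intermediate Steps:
s(U) = 49 (s(U) = (-5 - 2)² = (-7)² = 49)
√(s(341) + 89414) = √(49 + 89414) = √89463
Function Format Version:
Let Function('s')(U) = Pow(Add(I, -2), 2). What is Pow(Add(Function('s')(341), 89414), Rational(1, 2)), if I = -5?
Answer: Pow(89463, Rational(1, 2)) ≈ 299.10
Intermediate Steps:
Function('s')(U) = 49 (Function('s')(U) = Pow(Add(-5, -2), 2) = Pow(-7, 2) = 49)
Pow(Add(Function('s')(341), 89414), Rational(1, 2)) = Pow(Add(49, 89414), Rational(1, 2)) = Pow(89463, Rational(1, 2))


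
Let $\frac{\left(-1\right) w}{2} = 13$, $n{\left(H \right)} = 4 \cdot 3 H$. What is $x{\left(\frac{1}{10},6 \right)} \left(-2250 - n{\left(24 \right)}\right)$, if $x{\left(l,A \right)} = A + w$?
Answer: $50760$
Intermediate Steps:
$n{\left(H \right)} = 12 H$
$w = -26$ ($w = \left(-2\right) 13 = -26$)
$x{\left(l,A \right)} = -26 + A$ ($x{\left(l,A \right)} = A - 26 = -26 + A$)
$x{\left(\frac{1}{10},6 \right)} \left(-2250 - n{\left(24 \right)}\right) = \left(-26 + 6\right) \left(-2250 - 12 \cdot 24\right) = - 20 \left(-2250 - 288\right) = \left(-20\right) \left(-2538\right) = 50760$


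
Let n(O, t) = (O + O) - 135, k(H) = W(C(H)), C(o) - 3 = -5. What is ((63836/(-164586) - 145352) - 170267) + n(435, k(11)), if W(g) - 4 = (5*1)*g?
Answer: -25912780930/82293 ≈ -3.1488e+5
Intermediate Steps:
C(o) = -2 (C(o) = 3 - 5 = -2)
W(g) = 4 + 5*g (W(g) = 4 + (5*1)*g = 4 + 5*g)
k(H) = -6 (k(H) = 4 + 5*(-2) = 4 - 10 = -6)
n(O, t) = -135 + 2*O (n(O, t) = 2*O - 135 = -135 + 2*O)
((63836/(-164586) - 145352) - 170267) + n(435, k(11)) = ((63836/(-164586) - 145352) - 170267) + (-135 + 2*435) = ((63836*(-1/164586) - 145352) - 170267) + (-135 + 870) = ((-31918/82293 - 145352) - 170267) + 735 = (-11961484054/82293 - 170267) + 735 = -25973266285/82293 + 735 = -25912780930/82293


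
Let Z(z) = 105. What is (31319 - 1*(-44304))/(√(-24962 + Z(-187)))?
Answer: -75623*I*√24857/24857 ≈ -479.66*I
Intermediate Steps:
(31319 - 1*(-44304))/(√(-24962 + Z(-187))) = (31319 - 1*(-44304))/(√(-24962 + 105)) = (31319 + 44304)/(√(-24857)) = 75623/((I*√24857)) = 75623*(-I*√24857/24857) = -75623*I*√24857/24857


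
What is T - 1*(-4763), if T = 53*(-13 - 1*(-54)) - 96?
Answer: 6840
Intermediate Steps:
T = 2077 (T = 53*(-13 + 54) - 96 = 53*41 - 96 = 2173 - 96 = 2077)
T - 1*(-4763) = 2077 - 1*(-4763) = 2077 + 4763 = 6840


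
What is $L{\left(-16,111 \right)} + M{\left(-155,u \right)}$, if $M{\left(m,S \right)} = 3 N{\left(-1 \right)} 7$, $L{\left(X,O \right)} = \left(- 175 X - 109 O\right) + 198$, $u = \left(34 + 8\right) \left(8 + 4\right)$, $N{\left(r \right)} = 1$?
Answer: $-9080$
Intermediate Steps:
$u = 504$ ($u = 42 \cdot 12 = 504$)
$L{\left(X,O \right)} = 198 - 175 X - 109 O$
$M{\left(m,S \right)} = 21$ ($M{\left(m,S \right)} = 3 \cdot 1 \cdot 7 = 3 \cdot 7 = 21$)
$L{\left(-16,111 \right)} + M{\left(-155,u \right)} = \left(198 - -2800 - 12099\right) + 21 = \left(198 + 2800 - 12099\right) + 21 = -9101 + 21 = -9080$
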